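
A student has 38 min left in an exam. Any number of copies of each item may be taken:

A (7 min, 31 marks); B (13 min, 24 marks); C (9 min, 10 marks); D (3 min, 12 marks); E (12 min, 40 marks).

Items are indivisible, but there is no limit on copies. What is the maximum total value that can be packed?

Best value-per-unit is A at 31/7; filling with it alone gives 5×31 = 155.
Optimal mix: 5×A + 1×D → time 38, value 167.

167 marks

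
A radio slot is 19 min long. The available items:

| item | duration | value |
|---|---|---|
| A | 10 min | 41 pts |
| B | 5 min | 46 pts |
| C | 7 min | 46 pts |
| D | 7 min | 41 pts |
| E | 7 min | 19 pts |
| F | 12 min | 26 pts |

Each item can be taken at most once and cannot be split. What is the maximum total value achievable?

133 pts

Check high-value combinations within 19 min:
- B+C+D: duration 5+7+7=19, value 46+46+41=133
- B+C+E: duration 5+7+7=19, value 46+46+19=111
- B+D+E: duration 5+7+7=19, value 46+41+19=106
- B+C: duration 5+7=12, value 46+46=92
Best: 133 pts.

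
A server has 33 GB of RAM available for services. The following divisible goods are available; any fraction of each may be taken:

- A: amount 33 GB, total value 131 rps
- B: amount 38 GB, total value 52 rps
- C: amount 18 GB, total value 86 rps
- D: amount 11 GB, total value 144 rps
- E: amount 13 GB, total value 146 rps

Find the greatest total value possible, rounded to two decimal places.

333.00

Take in order of value per unit:
- D (144/11 per unit): all 11 → value 144, running total 144.00
- E (146/13 per unit): all 13 → value 146, running total 290.00
- C (86/18 per unit): 9 of 18 → value 9×86/18 = 43.0000, running total 333.00
Total 333.00.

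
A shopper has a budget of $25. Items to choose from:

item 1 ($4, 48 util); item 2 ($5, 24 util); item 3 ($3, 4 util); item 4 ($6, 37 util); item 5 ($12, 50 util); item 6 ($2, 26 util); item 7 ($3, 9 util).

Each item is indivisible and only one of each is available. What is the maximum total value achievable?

161 util

Check high-value combinations within $25:
- item 1+item 4+item 5+item 6: cost 4+6+12+2=24, value 48+37+50+26=161
- item 1+item 2+item 5+item 6: cost 4+5+12+2=23, value 48+24+50+26=148
- item 1+item 2+item 3+item 4+item 6+item 7: cost 4+5+3+6+2+3=23, value 48+24+4+37+26+9=148
Best: 161 util.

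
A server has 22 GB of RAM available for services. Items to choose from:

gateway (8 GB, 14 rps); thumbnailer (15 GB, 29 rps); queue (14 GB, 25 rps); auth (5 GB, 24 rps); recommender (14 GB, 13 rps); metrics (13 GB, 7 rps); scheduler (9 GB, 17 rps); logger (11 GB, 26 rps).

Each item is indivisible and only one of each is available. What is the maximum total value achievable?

Check high-value combinations within 22 GB:
- gateway+auth+scheduler: memory 8+5+9=22, value 14+24+17=55
- thumbnailer+auth: memory 15+5=20, value 29+24=53
- auth+logger: memory 5+11=16, value 24+26=50
- queue+auth: memory 14+5=19, value 25+24=49
Best: 55 rps.

55 rps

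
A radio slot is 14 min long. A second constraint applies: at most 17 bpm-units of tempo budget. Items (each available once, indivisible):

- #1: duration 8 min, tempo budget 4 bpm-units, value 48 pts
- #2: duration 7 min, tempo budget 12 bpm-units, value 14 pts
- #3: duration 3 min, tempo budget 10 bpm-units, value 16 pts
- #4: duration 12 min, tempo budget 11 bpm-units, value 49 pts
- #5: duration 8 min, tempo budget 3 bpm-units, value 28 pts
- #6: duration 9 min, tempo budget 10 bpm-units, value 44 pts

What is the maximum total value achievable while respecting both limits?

Feasible sets respecting both limits:
- #1+#3: duration 11, tempo budget 14, value 64
- #4: duration 12, tempo budget 11, value 49
- #1: duration 8, tempo budget 4, value 48
Best: 64 pts.

64 pts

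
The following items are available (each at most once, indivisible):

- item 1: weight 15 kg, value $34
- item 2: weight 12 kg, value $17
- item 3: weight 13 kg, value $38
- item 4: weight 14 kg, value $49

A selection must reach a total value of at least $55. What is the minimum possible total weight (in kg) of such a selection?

25

Subsets with value ≥ 55, sorted by total weight:
- item 2+item 3: weight 25, value 55
- item 2+item 4: weight 26, value 66
- item 3+item 4: weight 27, value 87
- item 1+item 3: weight 28, value 72
Minimum weight: 25 kg.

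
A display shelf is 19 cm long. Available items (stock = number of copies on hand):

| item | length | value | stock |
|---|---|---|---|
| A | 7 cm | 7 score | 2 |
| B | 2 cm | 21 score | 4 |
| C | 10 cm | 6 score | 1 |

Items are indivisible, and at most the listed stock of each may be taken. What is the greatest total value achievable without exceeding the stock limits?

91 score

Best selections within length 19 and stock limits:
- 1×A + 4×B: length 15, value 91
- 4×B + 1×C: length 18, value 90
Best: 91 score.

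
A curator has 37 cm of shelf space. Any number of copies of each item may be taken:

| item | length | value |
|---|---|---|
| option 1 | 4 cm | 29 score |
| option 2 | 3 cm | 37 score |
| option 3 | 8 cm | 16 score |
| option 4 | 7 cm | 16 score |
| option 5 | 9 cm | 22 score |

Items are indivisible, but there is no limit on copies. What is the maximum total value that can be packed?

Best value-per-unit is option 2 at 37/3, and filling with it alone uses length 12×3=36. No mix of the others beats 12×37 = 444.

444 score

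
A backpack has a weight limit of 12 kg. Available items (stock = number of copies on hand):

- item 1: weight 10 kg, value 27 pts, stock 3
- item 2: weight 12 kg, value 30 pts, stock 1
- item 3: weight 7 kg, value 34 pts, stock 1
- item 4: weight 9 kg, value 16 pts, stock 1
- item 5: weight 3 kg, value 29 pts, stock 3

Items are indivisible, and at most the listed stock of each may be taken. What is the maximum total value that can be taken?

87 pts

Top feasible selections:
- 3×item 5: weight 9, value 87
- 1×item 3 + 1×item 5: weight 10, value 63
Best: 87 pts.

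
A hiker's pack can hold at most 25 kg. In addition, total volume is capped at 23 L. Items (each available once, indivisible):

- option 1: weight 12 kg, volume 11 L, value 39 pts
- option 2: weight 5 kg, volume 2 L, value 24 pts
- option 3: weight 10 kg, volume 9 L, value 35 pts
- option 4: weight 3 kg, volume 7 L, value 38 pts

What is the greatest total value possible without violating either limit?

Feasible sets respecting both limits:
- option 1+option 2+option 4: weight 20, volume 20, value 101
- option 2+option 3+option 4: weight 18, volume 18, value 97
- option 1+option 4: weight 15, volume 18, value 77
- option 1+option 3: weight 22, volume 20, value 74
Best: 101 pts.

101 pts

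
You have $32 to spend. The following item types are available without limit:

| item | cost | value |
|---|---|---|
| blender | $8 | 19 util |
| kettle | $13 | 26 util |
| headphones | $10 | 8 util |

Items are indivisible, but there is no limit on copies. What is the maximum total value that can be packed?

76 util

Best value-per-unit is blender at 19/8, and filling with it alone uses cost 4×8=32. No mix of the others beats 4×19 = 76.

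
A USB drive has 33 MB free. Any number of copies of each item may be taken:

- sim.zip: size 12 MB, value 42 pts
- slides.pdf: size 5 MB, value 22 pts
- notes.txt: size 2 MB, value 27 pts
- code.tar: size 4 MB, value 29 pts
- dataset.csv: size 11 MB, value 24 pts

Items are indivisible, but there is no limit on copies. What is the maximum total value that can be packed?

Best value-per-unit is notes.txt at 27/2, and filling with it alone uses size 16×2=32. No mix of the others beats 16×27 = 432.

432 pts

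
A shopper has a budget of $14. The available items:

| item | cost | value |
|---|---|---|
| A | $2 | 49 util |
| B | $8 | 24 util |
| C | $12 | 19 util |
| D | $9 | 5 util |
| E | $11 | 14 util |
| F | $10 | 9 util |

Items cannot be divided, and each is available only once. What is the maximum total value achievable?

Check high-value combinations within $14:
- A+B: cost 2+8=10, value 49+24=73
- A+C: cost 2+12=14, value 49+19=68
- A+E: cost 2+11=13, value 49+14=63
- A+F: cost 2+10=12, value 49+9=58
Best: 73 util.

73 util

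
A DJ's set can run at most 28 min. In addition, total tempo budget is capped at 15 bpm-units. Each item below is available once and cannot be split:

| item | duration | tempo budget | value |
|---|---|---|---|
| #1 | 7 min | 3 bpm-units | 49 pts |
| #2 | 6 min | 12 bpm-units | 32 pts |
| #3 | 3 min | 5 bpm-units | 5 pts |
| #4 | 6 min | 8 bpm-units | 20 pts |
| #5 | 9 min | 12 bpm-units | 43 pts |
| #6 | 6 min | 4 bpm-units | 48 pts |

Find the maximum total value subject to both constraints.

Feasible sets respecting both limits:
- #1+#4+#6: duration 19, tempo budget 15, value 117
- #1+#3+#6: duration 16, tempo budget 12, value 102
- #1+#6: duration 13, tempo budget 7, value 97
Best: 117 pts.

117 pts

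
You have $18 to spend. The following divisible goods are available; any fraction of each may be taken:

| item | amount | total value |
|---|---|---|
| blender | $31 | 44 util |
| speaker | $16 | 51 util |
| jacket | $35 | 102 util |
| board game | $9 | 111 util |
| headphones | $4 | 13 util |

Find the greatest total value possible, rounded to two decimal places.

Take in order of value per unit:
- board game (111/9 per unit): all 9 → value 111, running total 111.00
- headphones (13/4 per unit): all 4 → value 13, running total 124.00
- speaker (51/16 per unit): 5 of 16 → value 5×51/16 = 15.9375, running total 139.94
Total 139.94.

139.94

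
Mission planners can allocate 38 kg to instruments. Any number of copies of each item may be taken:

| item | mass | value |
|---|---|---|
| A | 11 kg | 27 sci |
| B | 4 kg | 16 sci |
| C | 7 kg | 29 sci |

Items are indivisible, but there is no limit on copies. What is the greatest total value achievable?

Best value-per-unit is C at 29/7; filling with it alone gives 5×29 = 145.
Optimal mix: 6×B + 2×C → mass 38, value 154.

154 sci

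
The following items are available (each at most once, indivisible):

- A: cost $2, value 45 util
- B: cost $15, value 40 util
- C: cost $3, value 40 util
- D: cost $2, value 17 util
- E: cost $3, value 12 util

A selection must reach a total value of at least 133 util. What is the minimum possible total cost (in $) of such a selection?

22

Subsets with value ≥ 133, sorted by total cost:
- A+B+C+D: cost 22, value 142
- A+B+C+E: cost 23, value 137
- A+B+C+D+E: cost 25, value 154
Minimum cost: 22 $.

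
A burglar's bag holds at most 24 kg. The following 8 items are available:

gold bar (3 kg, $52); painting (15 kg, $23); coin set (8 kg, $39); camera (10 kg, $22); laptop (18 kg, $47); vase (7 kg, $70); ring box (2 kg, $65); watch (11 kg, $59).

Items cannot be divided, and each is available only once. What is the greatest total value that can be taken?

Check high-value combinations within 24 kg:
- gold bar+vase+ring box+watch: weight 3+7+2+11=23, value 52+70+65+59=246
- gold bar+coin set+vase+ring box: weight 3+8+7+2=20, value 52+39+70+65=226
- gold bar+coin set+ring box+watch: weight 3+8+2+11=24, value 52+39+65+59=215
- gold bar+camera+vase+ring box: weight 3+10+7+2=22, value 52+22+70+65=209
- vase+ring box+watch: weight 7+2+11=20, value 70+65+59=194
Best: $246.

$246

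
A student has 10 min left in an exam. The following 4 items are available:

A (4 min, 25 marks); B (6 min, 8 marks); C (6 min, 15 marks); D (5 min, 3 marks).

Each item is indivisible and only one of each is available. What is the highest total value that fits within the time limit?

Check high-value combinations within 10 min:
- A+C: time 4+6=10, value 25+15=40
- A+B: time 4+6=10, value 25+8=33
- A+D: time 4+5=9, value 25+3=28
- A: time 4, value 25
Best: 40 marks.

40 marks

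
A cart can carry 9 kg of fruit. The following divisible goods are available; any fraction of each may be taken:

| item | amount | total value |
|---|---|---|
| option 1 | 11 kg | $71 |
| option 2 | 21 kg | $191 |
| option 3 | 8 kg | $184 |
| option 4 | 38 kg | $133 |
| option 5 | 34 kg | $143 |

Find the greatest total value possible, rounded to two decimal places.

Take in order of value per unit:
- option 3 (184/8 per unit): all 8 → value 184, running total 184.00
- option 2 (191/21 per unit): 1 of 21 → value 1×191/21 = 9.0952, running total 193.10
Total 193.10.

193.10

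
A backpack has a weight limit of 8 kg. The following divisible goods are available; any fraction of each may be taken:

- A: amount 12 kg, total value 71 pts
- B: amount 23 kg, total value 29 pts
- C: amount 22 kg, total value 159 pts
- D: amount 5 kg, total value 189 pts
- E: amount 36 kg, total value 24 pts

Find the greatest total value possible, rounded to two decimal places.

Take in order of value per unit:
- D (189/5 per unit): all 5 → value 189, running total 189.00
- C (159/22 per unit): 3 of 22 → value 3×159/22 = 21.6818, running total 210.68
Total 210.68.

210.68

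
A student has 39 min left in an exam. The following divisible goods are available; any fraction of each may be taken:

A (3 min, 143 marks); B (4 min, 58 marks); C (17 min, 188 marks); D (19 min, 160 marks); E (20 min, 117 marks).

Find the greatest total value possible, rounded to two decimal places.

515.32

Take in order of value per unit:
- A (143/3 per unit): all 3 → value 143, running total 143.00
- B (58/4 per unit): all 4 → value 58, running total 201.00
- C (188/17 per unit): all 17 → value 188, running total 389.00
- D (160/19 per unit): 15 of 19 → value 15×160/19 = 126.3158, running total 515.32
Total 515.32.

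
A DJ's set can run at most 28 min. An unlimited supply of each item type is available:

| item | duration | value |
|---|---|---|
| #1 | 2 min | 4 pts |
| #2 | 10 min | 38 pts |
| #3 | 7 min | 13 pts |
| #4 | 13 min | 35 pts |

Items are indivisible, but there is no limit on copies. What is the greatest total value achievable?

Best value-per-unit is #2 at 38/10; filling with it alone gives 2×38 = 76.
Optimal mix: 4×#1 + 2×#2 → duration 28, value 92.

92 pts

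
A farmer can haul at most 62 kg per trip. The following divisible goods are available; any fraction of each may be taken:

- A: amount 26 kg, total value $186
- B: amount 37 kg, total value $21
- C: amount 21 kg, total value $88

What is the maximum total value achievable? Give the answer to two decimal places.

282.51

Take in order of value per unit:
- A (186/26 per unit): all 26 → value 186, running total 186.00
- C (88/21 per unit): all 21 → value 88, running total 274.00
- B (21/37 per unit): 15 of 37 → value 15×21/37 = 8.5135, running total 282.51
Total 282.51.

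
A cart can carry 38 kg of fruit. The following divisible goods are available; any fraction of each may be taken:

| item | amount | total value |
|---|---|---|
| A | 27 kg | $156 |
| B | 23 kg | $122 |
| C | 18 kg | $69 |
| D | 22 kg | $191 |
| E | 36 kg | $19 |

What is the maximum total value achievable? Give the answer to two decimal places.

Take in order of value per unit:
- D (191/22 per unit): all 22 → value 191, running total 191.00
- A (156/27 per unit): 16 of 27 → value 16×156/27 = 92.4444, running total 283.44
Total 283.44.

283.44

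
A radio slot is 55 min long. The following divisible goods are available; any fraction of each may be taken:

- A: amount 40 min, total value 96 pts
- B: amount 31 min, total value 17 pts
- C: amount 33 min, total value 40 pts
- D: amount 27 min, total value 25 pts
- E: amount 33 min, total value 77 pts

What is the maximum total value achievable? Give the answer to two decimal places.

131.00

Take in order of value per unit:
- A (96/40 per unit): all 40 → value 96, running total 96.00
- E (77/33 per unit): 15 of 33 → value 15×77/33 = 35.0000, running total 131.00
Total 131.00.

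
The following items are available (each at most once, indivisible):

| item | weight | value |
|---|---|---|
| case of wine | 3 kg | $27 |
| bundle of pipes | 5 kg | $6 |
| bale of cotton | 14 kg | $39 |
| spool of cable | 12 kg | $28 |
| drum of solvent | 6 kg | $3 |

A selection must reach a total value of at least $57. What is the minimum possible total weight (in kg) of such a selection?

Subsets with value ≥ 57, sorted by total weight:
- case of wine+bale of cotton: weight 17, value 66
- case of wine+bundle of pipes+spool of cable: weight 20, value 61
- case of wine+spool of cable+drum of solvent: weight 21, value 58
Minimum weight: 17 kg.

17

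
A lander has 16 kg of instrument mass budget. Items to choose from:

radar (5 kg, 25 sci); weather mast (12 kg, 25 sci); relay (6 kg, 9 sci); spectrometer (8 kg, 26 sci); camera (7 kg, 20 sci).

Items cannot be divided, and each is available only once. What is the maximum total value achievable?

51 sci

This is a 0/1 knapsack; check combinations near the capacity.
- radar+spectrometer: mass 5+8=13, value 25+26=51
- spectrometer+camera: mass 8+7=15, value 26+20=46
- radar+camera: mass 5+7=12, value 25+20=45
- relay+spectrometer: mass 6+8=14, value 9+26=35
Best: 51 sci.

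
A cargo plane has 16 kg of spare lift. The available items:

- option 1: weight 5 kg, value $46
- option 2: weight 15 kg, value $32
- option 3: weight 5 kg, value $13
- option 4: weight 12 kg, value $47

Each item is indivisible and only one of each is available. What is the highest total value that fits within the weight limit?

This is a 0/1 knapsack; check combinations near the capacity.
- option 1+option 3: weight 5+5=10, value 46+13=59
- option 4: weight 12, value 47
- option 1: weight 5, value 46
Best: $59.

$59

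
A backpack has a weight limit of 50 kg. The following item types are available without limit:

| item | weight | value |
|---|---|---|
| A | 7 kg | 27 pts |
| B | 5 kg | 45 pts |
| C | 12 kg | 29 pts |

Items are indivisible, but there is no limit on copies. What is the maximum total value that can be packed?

450 pts

Best value-per-unit is B at 45/5, and filling with it alone uses weight 10×5=50. No mix of the others beats 10×45 = 450.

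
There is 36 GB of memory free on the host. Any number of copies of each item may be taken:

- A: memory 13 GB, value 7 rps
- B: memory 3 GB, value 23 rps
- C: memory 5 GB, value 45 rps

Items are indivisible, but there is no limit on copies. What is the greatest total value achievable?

316 rps

Best value-per-unit is C at 45/5; filling with it alone gives 7×45 = 315.
Optimal mix: 2×B + 6×C → memory 36, value 316.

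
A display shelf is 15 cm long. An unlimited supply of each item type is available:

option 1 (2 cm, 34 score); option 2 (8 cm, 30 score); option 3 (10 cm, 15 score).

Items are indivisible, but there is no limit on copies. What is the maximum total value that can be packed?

Best value-per-unit is option 1 at 34/2, and filling with it alone uses length 7×2=14. No mix of the others beats 7×34 = 238.

238 score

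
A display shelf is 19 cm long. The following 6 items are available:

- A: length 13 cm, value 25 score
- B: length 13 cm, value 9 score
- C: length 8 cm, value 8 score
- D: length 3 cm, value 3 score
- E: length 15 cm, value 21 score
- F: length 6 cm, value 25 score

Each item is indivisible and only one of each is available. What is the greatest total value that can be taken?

50 score

Check high-value combinations within 19 cm:
- A+F: length 13+6=19, value 25+25=50
- C+D+F: length 8+3+6=17, value 8+3+25=36
- B+F: length 13+6=19, value 9+25=34
- C+F: length 8+6=14, value 8+25=33
- D+F: length 3+6=9, value 3+25=28
Best: 50 score.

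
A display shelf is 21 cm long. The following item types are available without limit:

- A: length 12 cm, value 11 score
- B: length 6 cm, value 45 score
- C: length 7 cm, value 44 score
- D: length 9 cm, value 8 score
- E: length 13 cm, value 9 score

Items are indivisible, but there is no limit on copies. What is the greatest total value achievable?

135 score

Best value-per-unit is B at 45/6, and filling with it alone uses length 3×6=18. No mix of the others beats 3×45 = 135.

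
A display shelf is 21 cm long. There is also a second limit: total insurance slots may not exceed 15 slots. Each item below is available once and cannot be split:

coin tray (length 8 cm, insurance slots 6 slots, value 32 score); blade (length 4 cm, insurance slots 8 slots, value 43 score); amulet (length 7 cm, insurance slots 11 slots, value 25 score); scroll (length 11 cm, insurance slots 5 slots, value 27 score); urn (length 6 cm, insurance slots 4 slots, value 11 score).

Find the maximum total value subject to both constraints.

75 score

Feasible sets respecting both limits:
- coin tray+blade: length 12, insurance slots 14, value 75
- blade+scroll: length 15, insurance slots 13, value 70
- coin tray+scroll: length 19, insurance slots 11, value 59
Best: 75 score.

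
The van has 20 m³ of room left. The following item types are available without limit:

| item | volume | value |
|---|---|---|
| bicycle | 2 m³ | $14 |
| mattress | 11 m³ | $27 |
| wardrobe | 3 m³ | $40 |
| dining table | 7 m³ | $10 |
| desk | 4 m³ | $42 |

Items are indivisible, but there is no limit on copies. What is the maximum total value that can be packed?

Best value-per-unit is wardrobe at 40/3; filling with it alone gives 6×40 = 240.
Optimal mix: 1×bicycle + 6×wardrobe → volume 20, value 254.

$254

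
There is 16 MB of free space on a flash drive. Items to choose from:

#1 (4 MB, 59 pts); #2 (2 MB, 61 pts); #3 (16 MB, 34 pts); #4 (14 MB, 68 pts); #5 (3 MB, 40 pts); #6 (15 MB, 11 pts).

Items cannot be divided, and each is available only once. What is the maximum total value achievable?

160 pts

Check high-value combinations within 16 MB:
- #1+#2+#5: size 4+2+3=9, value 59+61+40=160
- #2+#4: size 2+14=16, value 61+68=129
- #1+#2: size 4+2=6, value 59+61=120
- #2+#5: size 2+3=5, value 61+40=101
- #1+#5: size 4+3=7, value 59+40=99
Best: 160 pts.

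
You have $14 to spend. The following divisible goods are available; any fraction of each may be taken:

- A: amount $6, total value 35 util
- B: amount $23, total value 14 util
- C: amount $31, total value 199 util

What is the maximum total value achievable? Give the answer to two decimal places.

89.87

Take in order of value per unit:
- C (199/31 per unit): 14 of 31 → value 14×199/31 = 89.8710, running total 89.87
Total 89.87.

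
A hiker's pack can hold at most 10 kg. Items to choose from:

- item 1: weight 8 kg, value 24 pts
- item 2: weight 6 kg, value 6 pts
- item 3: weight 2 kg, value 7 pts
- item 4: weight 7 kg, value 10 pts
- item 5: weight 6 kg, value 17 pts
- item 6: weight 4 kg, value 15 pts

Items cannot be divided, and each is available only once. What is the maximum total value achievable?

32 pts

Check high-value combinations within 10 kg:
- item 5+item 6: weight 6+4=10, value 17+15=32
- item 1+item 3: weight 8+2=10, value 24+7=31
- item 1: weight 8, value 24
- item 3+item 5: weight 2+6=8, value 7+17=24
Best: 32 pts.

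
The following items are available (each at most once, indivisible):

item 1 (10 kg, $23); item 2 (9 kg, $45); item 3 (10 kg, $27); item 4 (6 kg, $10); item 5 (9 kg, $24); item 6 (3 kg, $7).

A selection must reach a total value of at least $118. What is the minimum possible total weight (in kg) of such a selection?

38

Subsets with value ≥ 118, sorted by total weight:
- item 1+item 2+item 3+item 5: weight 38, value 119
- item 1+item 2+item 3+item 5+item 6: weight 41, value 126
- item 1+item 2+item 3+item 4+item 5: weight 44, value 129
Minimum weight: 38 kg.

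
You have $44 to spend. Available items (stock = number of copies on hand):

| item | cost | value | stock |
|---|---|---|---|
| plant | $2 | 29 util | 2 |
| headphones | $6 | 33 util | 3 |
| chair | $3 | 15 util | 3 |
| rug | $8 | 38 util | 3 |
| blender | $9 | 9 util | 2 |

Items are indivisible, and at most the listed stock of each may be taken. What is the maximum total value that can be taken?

Top feasible selections:
- 2×plant + 3×headphones + 2×chair + 2×rug: cost 44, value 263
- 2×plant + 2×headphones + 1×chair + 3×rug: cost 43, value 253
Best: 263 util.

263 util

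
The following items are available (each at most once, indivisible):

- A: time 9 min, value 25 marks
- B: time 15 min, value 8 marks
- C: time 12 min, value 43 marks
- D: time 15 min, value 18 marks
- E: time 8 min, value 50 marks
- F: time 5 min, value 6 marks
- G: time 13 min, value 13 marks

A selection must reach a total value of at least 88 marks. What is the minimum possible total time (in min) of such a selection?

20

Subsets with value ≥ 88, sorted by total time:
- C+E: time 20, value 93
- C+E+F: time 25, value 99
- A+C+E: time 29, value 118
- A+E+G: time 30, value 88
Minimum time: 20 min.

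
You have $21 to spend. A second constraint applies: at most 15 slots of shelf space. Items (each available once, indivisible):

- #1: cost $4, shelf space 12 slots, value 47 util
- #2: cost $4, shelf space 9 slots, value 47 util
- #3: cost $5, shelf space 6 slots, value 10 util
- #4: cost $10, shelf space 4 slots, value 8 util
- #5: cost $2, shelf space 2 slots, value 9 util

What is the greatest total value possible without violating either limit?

Feasible sets respecting both limits:
- #2+#4+#5: cost 16, shelf space 15, value 64
- #2+#3: cost 9, shelf space 15, value 57
- #1+#5: cost 6, shelf space 14, value 56
Best: 64 util.

64 util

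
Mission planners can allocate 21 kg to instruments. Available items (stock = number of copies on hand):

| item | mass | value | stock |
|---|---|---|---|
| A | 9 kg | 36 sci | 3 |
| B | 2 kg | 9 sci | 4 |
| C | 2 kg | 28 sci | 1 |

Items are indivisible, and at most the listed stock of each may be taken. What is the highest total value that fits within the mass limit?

Best selections within mass 21 and stock limits:
- 1×A + 4×B + 1×C: mass 19, value 100
- 2×A + 1×C: mass 20, value 100
- 1×A + 3×B + 1×C: mass 17, value 91
Best: 100 sci.

100 sci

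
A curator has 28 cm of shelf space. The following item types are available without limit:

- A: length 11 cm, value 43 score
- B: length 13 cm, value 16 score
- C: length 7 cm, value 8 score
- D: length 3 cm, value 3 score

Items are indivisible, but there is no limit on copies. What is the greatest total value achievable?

Best value-per-unit is A at 43/11; filling with it alone gives 2×43 = 86.
Optimal mix: 2×A + 2×D → length 28, value 92.

92 score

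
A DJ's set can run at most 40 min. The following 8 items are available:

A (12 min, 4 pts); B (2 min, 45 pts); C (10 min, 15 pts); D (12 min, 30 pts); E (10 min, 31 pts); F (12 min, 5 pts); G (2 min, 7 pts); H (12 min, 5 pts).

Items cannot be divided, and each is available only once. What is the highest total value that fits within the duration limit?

Check high-value combinations within 40 min:
- B+C+D+E+G: duration 2+10+12+10+2=36, value 45+15+30+31+7=128
- B+C+D+E: duration 2+10+12+10=34, value 45+15+30+31=121
- B+D+E+F+G: duration 2+12+10+12+2=38, value 45+30+31+5+7=118
- B+D+E+G+H: duration 2+12+10+2+12=38, value 45+30+31+7+5=118
Best: 128 pts.

128 pts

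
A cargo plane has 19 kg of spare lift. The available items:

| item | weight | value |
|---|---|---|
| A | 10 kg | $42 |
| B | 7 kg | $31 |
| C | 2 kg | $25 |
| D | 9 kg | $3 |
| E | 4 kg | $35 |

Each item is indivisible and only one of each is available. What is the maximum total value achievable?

$102

Check high-value combinations within 19 kg:
- A+C+E: weight 10+2+4=16, value 42+25+35=102
- A+B+C: weight 10+7+2=19, value 42+31+25=98
- B+C+E: weight 7+2+4=13, value 31+25+35=91
- A+E: weight 10+4=14, value 42+35=77
- A+B: weight 10+7=17, value 42+31=73
Best: $102.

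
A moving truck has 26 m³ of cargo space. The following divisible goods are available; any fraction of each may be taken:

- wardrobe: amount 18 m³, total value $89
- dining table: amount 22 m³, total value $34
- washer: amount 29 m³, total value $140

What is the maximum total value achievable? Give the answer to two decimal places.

127.62

Take in order of value per unit:
- wardrobe (89/18 per unit): all 18 → value 89, running total 89.00
- washer (140/29 per unit): 8 of 29 → value 8×140/29 = 38.6207, running total 127.62
Total 127.62.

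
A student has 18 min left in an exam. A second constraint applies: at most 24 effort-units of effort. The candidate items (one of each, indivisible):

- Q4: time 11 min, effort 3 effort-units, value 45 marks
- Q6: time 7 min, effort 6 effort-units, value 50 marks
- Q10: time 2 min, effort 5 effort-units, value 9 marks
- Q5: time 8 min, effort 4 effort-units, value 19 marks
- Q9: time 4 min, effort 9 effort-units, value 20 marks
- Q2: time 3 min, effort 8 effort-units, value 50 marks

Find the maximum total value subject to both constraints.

Feasible sets respecting both limits:
- Q6+Q9+Q2: time 14, effort 23, value 120
- Q6+Q5+Q2: time 18, effort 18, value 119
- Q4+Q9+Q2: time 18, effort 20, value 115
Best: 120 marks.

120 marks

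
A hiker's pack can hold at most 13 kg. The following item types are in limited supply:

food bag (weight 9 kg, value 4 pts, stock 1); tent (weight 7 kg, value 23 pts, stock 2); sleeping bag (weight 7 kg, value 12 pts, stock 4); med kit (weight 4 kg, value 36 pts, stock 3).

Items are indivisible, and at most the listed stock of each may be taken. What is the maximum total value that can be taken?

108 pts

Top feasible selections:
- 3×med kit: weight 12, value 108
- 2×med kit: weight 8, value 72
- 1×tent + 1×med kit: weight 11, value 59
- 1×sleeping bag + 1×med kit: weight 11, value 48
Best: 108 pts.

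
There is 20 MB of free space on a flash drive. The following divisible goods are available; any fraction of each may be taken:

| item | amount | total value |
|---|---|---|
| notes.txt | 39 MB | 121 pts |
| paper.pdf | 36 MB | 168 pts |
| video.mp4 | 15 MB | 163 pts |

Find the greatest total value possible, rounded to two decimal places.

186.33

Take in order of value per unit:
- video.mp4 (163/15 per unit): all 15 → value 163, running total 163.00
- paper.pdf (168/36 per unit): 5 of 36 → value 5×168/36 = 23.3333, running total 186.33
Total 186.33.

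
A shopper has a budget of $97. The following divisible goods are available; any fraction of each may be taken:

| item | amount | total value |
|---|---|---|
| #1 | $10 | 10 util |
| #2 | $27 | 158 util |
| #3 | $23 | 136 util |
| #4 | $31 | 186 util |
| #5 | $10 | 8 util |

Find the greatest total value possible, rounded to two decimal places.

Take in order of value per unit:
- #4 (186/31 per unit): all 31 → value 186, running total 186.00
- #3 (136/23 per unit): all 23 → value 136, running total 322.00
- #2 (158/27 per unit): all 27 → value 158, running total 480.00
- #1 (10/10 per unit): all 10 → value 10, running total 490.00
- #5 (8/10 per unit): 6 of 10 → value 6×8/10 = 4.8000, running total 494.80
Total 494.80.

494.80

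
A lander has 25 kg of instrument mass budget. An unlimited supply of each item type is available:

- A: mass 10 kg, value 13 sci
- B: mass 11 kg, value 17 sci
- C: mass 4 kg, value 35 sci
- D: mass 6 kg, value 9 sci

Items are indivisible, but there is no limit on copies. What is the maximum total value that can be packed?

210 sci

Best value-per-unit is C at 35/4, and filling with it alone uses mass 6×4=24. No mix of the others beats 6×35 = 210.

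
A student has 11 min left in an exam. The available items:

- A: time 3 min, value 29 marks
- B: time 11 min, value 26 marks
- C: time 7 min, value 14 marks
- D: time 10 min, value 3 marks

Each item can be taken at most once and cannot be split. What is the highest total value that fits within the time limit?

43 marks

Check high-value combinations within 11 min:
- A+C: time 3+7=10, value 29+14=43
- A: time 3, value 29
- B: time 11, value 26
- C: time 7, value 14
- D: time 10, value 3
Best: 43 marks.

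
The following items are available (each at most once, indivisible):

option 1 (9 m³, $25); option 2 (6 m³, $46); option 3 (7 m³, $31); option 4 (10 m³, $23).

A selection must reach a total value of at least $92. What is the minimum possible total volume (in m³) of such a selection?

Subsets with value ≥ 92, sorted by total volume:
- option 1+option 2+option 3: volume 22, value 102
- option 2+option 3+option 4: volume 23, value 100
- option 1+option 2+option 4: volume 25, value 94
Minimum volume: 22 m³.

22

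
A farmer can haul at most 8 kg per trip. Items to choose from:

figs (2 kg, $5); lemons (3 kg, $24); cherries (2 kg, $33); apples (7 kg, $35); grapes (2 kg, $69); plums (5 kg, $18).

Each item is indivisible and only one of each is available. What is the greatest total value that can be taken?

This is a 0/1 knapsack; check combinations near the capacity.
- lemons+cherries+grapes: weight 3+2+2=7, value 24+33+69=126
- figs+cherries+grapes: weight 2+2+2=6, value 5+33+69=107
- cherries+grapes: weight 2+2=4, value 33+69=102
- figs+lemons+grapes: weight 2+3+2=7, value 5+24+69=98
- lemons+grapes: weight 3+2=5, value 24+69=93
Best: $126.

$126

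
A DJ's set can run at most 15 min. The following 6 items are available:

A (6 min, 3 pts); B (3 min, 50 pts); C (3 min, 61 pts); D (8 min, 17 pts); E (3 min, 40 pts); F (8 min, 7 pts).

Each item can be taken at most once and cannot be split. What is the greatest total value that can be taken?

Check high-value combinations within 15 min:
- A+B+C+E: duration 6+3+3+3=15, value 3+50+61+40=154
- B+C+E: duration 3+3+3=9, value 50+61+40=151
- B+C+D: duration 3+3+8=14, value 50+61+17=128
- C+D+E: duration 3+8+3=14, value 61+17+40=118
Best: 154 pts.

154 pts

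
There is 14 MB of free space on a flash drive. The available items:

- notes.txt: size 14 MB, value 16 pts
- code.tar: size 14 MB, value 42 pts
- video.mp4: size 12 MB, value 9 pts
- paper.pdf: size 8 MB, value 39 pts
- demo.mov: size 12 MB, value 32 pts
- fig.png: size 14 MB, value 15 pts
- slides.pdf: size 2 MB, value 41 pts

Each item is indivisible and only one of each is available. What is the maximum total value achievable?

80 pts

Check high-value combinations within 14 MB:
- paper.pdf+slides.pdf: size 8+2=10, value 39+41=80
- demo.mov+slides.pdf: size 12+2=14, value 32+41=73
- video.mp4+slides.pdf: size 12+2=14, value 9+41=50
Best: 80 pts.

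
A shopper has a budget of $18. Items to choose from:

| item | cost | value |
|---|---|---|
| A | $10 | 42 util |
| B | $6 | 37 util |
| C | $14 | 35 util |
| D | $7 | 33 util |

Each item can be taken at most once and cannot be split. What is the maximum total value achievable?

This is a 0/1 knapsack; check combinations near the capacity.
- A+B: cost 10+6=16, value 42+37=79
- A+D: cost 10+7=17, value 42+33=75
- B+D: cost 6+7=13, value 37+33=70
Best: 79 util.

79 util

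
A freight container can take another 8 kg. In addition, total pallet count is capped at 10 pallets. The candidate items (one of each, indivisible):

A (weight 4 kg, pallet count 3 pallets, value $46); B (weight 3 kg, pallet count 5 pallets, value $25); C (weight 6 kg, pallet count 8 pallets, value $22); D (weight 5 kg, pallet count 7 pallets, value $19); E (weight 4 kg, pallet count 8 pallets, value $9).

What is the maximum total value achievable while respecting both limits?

Feasible sets respecting both limits:
- A+B: weight 7, pallet count 8, value 71
- A: weight 4, pallet count 3, value 46
- B: weight 3, pallet count 5, value 25
Best: $71.

$71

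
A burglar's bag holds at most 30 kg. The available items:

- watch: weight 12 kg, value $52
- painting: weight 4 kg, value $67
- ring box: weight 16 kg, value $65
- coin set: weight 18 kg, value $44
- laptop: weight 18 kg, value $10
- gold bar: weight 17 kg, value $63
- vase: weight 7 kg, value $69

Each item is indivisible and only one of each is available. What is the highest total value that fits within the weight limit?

Check high-value combinations within 30 kg:
- painting+ring box+vase: weight 4+16+7=27, value 67+65+69=201
- painting+gold bar+vase: weight 4+17+7=28, value 67+63+69=199
- watch+painting+vase: weight 12+4+7=23, value 52+67+69=188
Best: $201.

$201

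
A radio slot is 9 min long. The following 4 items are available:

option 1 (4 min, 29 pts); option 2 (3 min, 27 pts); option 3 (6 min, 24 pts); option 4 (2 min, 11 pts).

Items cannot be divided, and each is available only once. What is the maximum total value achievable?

67 pts

Check high-value combinations within 9 min:
- option 1+option 2+option 4: duration 4+3+2=9, value 29+27+11=67
- option 1+option 2: duration 4+3=7, value 29+27=56
- option 2+option 3: duration 3+6=9, value 27+24=51
- option 1+option 4: duration 4+2=6, value 29+11=40
Best: 67 pts.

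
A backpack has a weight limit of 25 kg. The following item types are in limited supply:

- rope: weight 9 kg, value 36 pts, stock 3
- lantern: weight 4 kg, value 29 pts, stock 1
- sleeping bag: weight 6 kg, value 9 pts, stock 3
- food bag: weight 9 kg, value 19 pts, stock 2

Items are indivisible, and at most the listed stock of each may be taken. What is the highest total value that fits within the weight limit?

Top feasible selections:
- 2×rope + 1×lantern: weight 22, value 101
- 1×rope + 1×lantern + 1×food bag: weight 22, value 84
- 1×rope + 1×lantern + 2×sleeping bag: weight 25, value 83
- 2×rope + 1×sleeping bag: weight 24, value 81
Best: 101 pts.

101 pts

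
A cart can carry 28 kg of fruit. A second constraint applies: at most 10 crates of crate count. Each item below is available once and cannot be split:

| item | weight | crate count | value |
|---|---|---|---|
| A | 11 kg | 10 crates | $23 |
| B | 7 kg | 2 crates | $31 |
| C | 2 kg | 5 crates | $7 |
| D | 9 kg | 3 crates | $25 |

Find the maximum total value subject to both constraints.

$63

Feasible sets respecting both limits:
- B+C+D: weight 18, crate count 10, value 63
- B+D: weight 16, crate count 5, value 56
- B+C: weight 9, crate count 7, value 38
- C+D: weight 11, crate count 8, value 32
Best: $63.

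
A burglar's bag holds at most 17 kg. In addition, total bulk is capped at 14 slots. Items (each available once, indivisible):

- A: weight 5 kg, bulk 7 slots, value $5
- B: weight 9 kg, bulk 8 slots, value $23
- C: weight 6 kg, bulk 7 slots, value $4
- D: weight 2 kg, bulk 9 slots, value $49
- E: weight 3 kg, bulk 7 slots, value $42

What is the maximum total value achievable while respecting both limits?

$49

Feasible sets respecting both limits:
- D: weight 2, bulk 9, value 49
- A+E: weight 8, bulk 14, value 47
- C+E: weight 9, bulk 14, value 46
Best: $49.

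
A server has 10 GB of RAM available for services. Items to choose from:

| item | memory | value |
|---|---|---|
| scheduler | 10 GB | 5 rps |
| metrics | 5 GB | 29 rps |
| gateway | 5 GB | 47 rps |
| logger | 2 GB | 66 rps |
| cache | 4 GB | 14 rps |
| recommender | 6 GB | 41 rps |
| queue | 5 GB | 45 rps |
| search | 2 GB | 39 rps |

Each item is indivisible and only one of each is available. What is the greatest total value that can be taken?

152 rps

Check high-value combinations within 10 GB:
- gateway+logger+search: memory 5+2+2=9, value 47+66+39=152
- logger+queue+search: memory 2+5+2=9, value 66+45+39=150
- logger+recommender+search: memory 2+6+2=10, value 66+41+39=146
- metrics+logger+search: memory 5+2+2=9, value 29+66+39=134
- logger+cache+search: memory 2+4+2=8, value 66+14+39=119
Best: 152 rps.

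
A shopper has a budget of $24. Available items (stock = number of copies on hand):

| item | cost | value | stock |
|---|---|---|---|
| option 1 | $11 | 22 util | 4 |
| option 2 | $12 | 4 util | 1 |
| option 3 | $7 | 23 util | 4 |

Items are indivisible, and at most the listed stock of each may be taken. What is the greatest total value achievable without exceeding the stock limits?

69 util

Best selections within cost 24 and stock limits:
- 3×option 3: cost 21, value 69
- 2×option 3: cost 14, value 46
- 1×option 1 + 1×option 3: cost 18, value 45
- 2×option 1: cost 22, value 44
Best: 69 util.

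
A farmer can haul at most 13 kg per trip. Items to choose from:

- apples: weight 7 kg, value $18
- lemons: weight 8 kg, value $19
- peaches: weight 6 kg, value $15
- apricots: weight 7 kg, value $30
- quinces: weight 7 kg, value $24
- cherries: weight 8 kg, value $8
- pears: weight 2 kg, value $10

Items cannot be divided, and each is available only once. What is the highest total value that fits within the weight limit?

Check high-value combinations within 13 kg:
- peaches+apricots: weight 6+7=13, value 15+30=45
- apricots+pears: weight 7+2=9, value 30+10=40
- peaches+quinces: weight 6+7=13, value 15+24=39
Best: $45.

$45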